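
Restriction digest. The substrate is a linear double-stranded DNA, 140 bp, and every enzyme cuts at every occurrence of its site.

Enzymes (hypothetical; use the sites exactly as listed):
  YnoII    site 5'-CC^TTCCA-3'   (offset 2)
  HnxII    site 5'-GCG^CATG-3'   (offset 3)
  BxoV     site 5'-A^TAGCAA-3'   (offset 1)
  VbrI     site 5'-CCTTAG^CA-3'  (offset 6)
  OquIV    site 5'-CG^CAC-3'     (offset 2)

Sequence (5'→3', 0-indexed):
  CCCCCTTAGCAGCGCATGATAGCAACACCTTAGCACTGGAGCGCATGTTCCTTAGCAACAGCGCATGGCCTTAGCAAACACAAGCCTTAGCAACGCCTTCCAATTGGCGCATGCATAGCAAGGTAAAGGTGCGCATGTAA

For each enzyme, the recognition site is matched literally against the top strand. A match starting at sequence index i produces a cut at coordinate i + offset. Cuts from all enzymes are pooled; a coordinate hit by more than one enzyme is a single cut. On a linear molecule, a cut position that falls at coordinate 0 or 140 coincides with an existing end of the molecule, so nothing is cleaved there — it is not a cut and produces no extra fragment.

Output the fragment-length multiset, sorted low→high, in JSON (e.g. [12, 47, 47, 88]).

Scan for sites:
  YnoII CCTTCCA/2: at [95] ⇒ [97]
  HnxII GCGCATG/3: at [11, 40, 60, 106, 130] ⇒ [14, 43, 63, 109, 133]
  BxoV ATAGCAA/1: at [18, 114] ⇒ [19, 115]
  VbrI CCTTAGCA/6: at [3, 27, 49, 68, 84] ⇒ [9, 33, 55, 74, 90]
  OquIV (CGCAC, off=2): no sites

Pooled cuts: [9, 14, 19, 33, 43, 55, 63, 74, 90, 97, 109, 115, 133]

Fragment lengths:
  [0,9): 9 bp
  [9,14): 5 bp
  [14,19): 5 bp
  [19,33): 14 bp
  [33,43): 10 bp
  [43,55): 12 bp
  [55,63): 8 bp
  [63,74): 11 bp
  [74,90): 16 bp
  [90,97): 7 bp
  [97,109): 12 bp
  [109,115): 6 bp
  [115,133): 18 bp
  [133,140): 7 bp

[5,5,6,7,7,8,9,10,11,12,12,14,16,18]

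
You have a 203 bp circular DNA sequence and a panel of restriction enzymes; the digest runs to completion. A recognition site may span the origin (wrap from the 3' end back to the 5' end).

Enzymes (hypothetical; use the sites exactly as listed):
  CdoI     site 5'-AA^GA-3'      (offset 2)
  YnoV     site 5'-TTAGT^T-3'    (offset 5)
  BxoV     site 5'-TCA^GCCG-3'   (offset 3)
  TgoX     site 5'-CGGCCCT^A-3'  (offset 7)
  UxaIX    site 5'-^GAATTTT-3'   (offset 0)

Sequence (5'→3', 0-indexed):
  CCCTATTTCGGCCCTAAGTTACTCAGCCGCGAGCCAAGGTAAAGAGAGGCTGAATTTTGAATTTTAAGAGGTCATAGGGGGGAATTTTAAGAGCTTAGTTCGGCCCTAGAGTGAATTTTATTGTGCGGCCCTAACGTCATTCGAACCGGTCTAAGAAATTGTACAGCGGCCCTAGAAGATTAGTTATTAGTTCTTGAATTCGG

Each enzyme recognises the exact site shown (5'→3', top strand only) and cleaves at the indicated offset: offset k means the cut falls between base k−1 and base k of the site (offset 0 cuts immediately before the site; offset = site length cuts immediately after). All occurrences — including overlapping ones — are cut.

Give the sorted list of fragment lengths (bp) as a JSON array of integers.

Site scan:
  CdoI AAGA/2: at [41, 65, 88, 152, 175] ⇒ [43, 67, 90, 154, 177]
  YnoV TTAGTT/5: at [94, 179, 186] ⇒ [99, 184, 191]
  BxoV TCAGCCG/3: at [22] ⇒ [25]
  TgoX CGGCCCTA/7: at [8, 100, 125, 166, 200] ⇒ [4, 15, 107, 132, 173]
  UxaIX GAATTTT/0: at [51, 58, 81, 112] ⇒ [51, 58, 81, 112]

Pooled cuts: [4, 15, 25, 43, 51, 58, 67, 81, 90, 99, 107, 112, 132, 154, 173, 177, 184, 191]

Fragments:
  4→15: 11 bp
  15→25: 10 bp
  25→43: 18 bp
  43→51: 8 bp
  51→58: 7 bp
  58→67: 9 bp
  67→81: 14 bp
  81→90: 9 bp
  90→99: 9 bp
  99→107: 8 bp
  107→112: 5 bp
  112→132: 20 bp
  132→154: 22 bp
  154→173: 19 bp
  173→177: 4 bp
  177→184: 7 bp
  184→191: 7 bp
  191→4 (wrap): 203-191+4 = 16 bp

[4,5,7,7,7,8,8,9,9,9,10,11,14,16,18,19,20,22]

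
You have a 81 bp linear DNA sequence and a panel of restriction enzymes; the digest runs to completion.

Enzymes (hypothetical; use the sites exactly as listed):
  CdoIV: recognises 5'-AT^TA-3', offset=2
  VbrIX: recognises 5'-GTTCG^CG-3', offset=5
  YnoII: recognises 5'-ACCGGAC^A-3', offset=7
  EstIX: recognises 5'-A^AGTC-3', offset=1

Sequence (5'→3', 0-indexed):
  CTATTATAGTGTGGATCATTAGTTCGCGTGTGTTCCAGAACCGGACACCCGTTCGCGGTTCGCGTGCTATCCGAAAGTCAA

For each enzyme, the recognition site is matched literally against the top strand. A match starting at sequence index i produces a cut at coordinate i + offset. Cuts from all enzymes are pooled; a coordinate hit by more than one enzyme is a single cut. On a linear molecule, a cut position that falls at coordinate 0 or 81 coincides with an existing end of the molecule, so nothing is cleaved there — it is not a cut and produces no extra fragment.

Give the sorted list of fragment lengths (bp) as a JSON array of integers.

[4,6,7,7,9,13,15,20]

Site scan:
  CdoIV (ATTA, off=2): starts [2, 17] → cuts [4, 19]
  VbrIX (GTTCGCG, off=5): starts [21, 50, 57] → cuts [26, 55, 62]
  YnoII (ACCGGACA, off=7): starts [39] → cuts [46]
  EstIX (AAGTC, off=1): starts [74] → cuts [75]

Pooled cuts: [4, 19, 26, 46, 55, 62, 75]

Fragments:
  [0,4): 4 bp
  [4,19): 15 bp
  [19,26): 7 bp
  [26,46): 20 bp
  [46,55): 9 bp
  [55,62): 7 bp
  [62,75): 13 bp
  [75,81): 6 bp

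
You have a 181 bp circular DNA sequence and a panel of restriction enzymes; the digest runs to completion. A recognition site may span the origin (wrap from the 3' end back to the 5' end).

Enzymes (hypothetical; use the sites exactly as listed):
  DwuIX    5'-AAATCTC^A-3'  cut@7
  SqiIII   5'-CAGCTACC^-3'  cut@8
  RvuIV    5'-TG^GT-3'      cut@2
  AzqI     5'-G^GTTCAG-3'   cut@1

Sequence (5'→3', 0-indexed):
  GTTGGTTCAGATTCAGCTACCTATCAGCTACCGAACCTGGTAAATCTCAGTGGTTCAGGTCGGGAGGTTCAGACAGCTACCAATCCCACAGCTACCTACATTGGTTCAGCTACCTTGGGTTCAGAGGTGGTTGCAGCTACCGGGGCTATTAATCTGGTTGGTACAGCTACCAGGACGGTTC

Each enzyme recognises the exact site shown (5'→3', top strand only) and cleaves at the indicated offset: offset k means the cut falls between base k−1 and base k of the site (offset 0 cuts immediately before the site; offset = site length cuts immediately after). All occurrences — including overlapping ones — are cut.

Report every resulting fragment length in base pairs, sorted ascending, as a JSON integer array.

Scan for sites:
  DwuIX AAATCTCA/7: at [41] ⇒ [48]
  SqiIII CAGCTACC/8: at [13, 24, 73, 88, 106, 133, 163] ⇒ [21, 32, 81, 96, 114, 141, 171]
  RvuIV TGGT/2: at [2, 37, 50, 101, 127, 154, 158] ⇒ [4, 39, 52, 103, 129, 156, 160]
  AzqI GGTTCAG/1: at [3, 51, 65, 102, 117] ⇒ [4, 52, 66, 103, 118]

All cut coordinates (distinct, sorted): [4, 21, 32, 39, 48, 52, 66, 81, 96, 103, 114, 118, 129, 141, 156, 160, 171]

Fragment lengths:
  4→21: 17 bp
  21→32: 11 bp
  32→39: 7 bp
  39→48: 9 bp
  48→52: 4 bp
  52→66: 14 bp
  66→81: 15 bp
  81→96: 15 bp
  96→103: 7 bp
  103→114: 11 bp
  114→118: 4 bp
  118→129: 11 bp
  129→141: 12 bp
  141→156: 15 bp
  156→160: 4 bp
  160→171: 11 bp
  171→4 (wrap): 181-171+4 = 14 bp

[4,4,4,7,7,9,11,11,11,11,12,14,14,15,15,15,17]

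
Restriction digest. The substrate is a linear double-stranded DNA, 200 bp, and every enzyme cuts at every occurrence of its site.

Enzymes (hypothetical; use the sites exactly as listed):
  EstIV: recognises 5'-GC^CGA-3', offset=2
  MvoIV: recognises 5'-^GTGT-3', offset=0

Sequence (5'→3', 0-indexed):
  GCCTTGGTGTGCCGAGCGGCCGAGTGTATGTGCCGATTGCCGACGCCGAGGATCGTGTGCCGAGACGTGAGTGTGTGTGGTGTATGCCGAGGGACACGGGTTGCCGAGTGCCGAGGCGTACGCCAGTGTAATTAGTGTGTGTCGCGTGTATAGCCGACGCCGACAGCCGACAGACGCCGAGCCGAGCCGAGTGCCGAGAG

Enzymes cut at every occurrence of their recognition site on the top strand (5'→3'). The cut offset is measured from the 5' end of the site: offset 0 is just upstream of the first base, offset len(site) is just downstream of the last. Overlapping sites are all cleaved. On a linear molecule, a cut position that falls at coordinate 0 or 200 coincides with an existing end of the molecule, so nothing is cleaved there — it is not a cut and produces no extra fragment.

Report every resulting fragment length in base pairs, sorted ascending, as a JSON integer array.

[2,2,2,2,3,5,5,5,6,6,6,6,6,6,7,7,7,7,7,8,8,8,9,9,10,10,10,14,17]

Site scan:
  EstIV GCCGA/2: at [10, 18, 31, 38, 44, 58, 85, 102, 109, 152, 158, 165, 175, 180, 185, 192] ⇒ [12, 20, 33, 40, 46, 60, 87, 104, 111, 154, 160, 167, 177, 182, 187, 194]
  MvoIV GTGT/0: at [6, 23, 54, 70, 72, 74, 79, 125, 134, 136, 138, 145] ⇒ [6, 23, 54, 70, 72, 74, 79, 125, 134, 136, 138, 145]

All cut coordinates (distinct, sorted): [6, 12, 20, 23, 33, 40, 46, 54, 60, 70, 72, 74, 79, 87, 104, 111, 125, 134, 136, 138, 145, 154, 160, 167, 177, 182, 187, 194]

Fragment lengths:
  [0,6): 6 bp
  [6,12): 6 bp
  [12,20): 8 bp
  [20,23): 3 bp
  [23,33): 10 bp
  [33,40): 7 bp
  [40,46): 6 bp
  [46,54): 8 bp
  [54,60): 6 bp
  [60,70): 10 bp
  [70,72): 2 bp
  [72,74): 2 bp
  [74,79): 5 bp
  [79,87): 8 bp
  [87,104): 17 bp
  [104,111): 7 bp
  [111,125): 14 bp
  [125,134): 9 bp
  [134,136): 2 bp
  [136,138): 2 bp
  [138,145): 7 bp
  [145,154): 9 bp
  [154,160): 6 bp
  [160,167): 7 bp
  [167,177): 10 bp
  [177,182): 5 bp
  [182,187): 5 bp
  [187,194): 7 bp
  [194,200): 6 bp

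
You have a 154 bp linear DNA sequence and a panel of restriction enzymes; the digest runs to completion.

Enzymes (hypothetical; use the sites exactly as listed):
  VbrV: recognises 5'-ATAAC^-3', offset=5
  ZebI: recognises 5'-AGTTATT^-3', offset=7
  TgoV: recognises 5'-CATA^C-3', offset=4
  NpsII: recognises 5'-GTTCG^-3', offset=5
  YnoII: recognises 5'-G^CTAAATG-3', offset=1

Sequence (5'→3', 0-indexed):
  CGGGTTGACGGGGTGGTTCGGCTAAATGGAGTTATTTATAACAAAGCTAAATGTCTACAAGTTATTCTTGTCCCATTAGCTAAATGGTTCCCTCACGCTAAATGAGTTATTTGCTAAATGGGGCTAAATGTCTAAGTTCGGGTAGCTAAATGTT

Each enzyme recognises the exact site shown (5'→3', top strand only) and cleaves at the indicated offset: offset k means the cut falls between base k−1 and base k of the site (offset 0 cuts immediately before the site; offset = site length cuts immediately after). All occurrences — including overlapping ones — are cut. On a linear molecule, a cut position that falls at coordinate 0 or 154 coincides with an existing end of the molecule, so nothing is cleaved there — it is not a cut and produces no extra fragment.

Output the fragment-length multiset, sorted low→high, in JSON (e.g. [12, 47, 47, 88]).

[1,2,4,5,6,9,10,13,14,15,17,18,20,20]

Per-enzyme occurrences:
  VbrV ATAAC/5: at [37] ⇒ [42]
  ZebI AGTTATT/7: at [29, 59, 104] ⇒ [36, 66, 111]
  TgoV (CATAC, off=4): no sites
  NpsII GTTCG/5: at [15, 135] ⇒ [20, 140]
  YnoII GCTAAATG/1: at [20, 45, 78, 96, 112, 122, 144] ⇒ [21, 46, 79, 97, 113, 123, 145]

All cut coordinates (distinct, sorted): [20, 21, 36, 42, 46, 66, 79, 97, 111, 113, 123, 140, 145]

Fragment lengths:
  [0,20): 20 bp
  [20,21): 1 bp
  [21,36): 15 bp
  [36,42): 6 bp
  [42,46): 4 bp
  [46,66): 20 bp
  [66,79): 13 bp
  [79,97): 18 bp
  [97,111): 14 bp
  [111,113): 2 bp
  [113,123): 10 bp
  [123,140): 17 bp
  [140,145): 5 bp
  [145,154): 9 bp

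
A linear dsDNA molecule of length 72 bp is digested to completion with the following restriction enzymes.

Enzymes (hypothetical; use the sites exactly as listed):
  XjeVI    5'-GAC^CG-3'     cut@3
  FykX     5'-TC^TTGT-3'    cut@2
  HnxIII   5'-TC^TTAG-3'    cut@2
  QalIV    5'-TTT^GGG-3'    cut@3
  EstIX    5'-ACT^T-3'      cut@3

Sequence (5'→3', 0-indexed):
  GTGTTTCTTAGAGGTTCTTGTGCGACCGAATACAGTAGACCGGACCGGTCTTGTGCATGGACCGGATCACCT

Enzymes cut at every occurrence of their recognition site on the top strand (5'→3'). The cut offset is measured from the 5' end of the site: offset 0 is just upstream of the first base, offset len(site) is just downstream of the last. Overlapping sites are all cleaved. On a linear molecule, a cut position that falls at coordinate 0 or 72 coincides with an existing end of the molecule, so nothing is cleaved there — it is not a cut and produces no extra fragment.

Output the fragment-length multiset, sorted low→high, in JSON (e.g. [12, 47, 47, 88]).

[5,5,7,9,10,10,12,14]

Per-enzyme occurrences:
  XjeVI GACCG/3: at [23, 37, 42, 59] ⇒ [26, 40, 45, 62]
  FykX TCTTGT/2: at [15, 48] ⇒ [17, 50]
  HnxIII TCTTAG/2: at [5] ⇒ [7]
  QalIV (TTTGGG, off=3): no sites
  EstIX (ACTT, off=3): no sites

All cut coordinates (distinct, sorted): [7, 17, 26, 40, 45, 50, 62]

Fragments:
  [0,7): 7 bp
  [7,17): 10 bp
  [17,26): 9 bp
  [26,40): 14 bp
  [40,45): 5 bp
  [45,50): 5 bp
  [50,62): 12 bp
  [62,72): 10 bp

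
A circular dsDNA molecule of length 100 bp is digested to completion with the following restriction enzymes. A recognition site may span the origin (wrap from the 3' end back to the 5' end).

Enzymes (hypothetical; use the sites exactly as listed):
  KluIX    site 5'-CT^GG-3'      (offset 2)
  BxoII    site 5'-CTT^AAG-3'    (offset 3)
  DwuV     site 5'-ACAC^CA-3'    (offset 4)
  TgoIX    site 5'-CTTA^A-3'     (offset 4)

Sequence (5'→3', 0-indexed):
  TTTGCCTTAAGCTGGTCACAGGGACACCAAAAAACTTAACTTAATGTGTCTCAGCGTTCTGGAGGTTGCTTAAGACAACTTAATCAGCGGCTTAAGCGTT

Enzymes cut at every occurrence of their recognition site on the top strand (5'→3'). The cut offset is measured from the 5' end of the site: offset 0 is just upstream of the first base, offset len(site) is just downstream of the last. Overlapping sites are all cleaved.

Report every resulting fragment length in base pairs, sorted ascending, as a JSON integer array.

[1,1,1,4,5,10,11,11,11,14,14,17]

Site scan:
  KluIX (CTGG, off=2): starts [11, 58] → cuts [13, 60]
  BxoII (CTTAAG, off=3): starts [5, 68, 90] → cuts [8, 71, 93]
  DwuV (ACACCA, off=4): starts [23] → cuts [27]
  TgoIX (CTTAA, off=4): starts [5, 34, 39, 68, 78, 90] → cuts [9, 38, 43, 72, 82, 94]

Pooled cuts: [8, 9, 13, 27, 38, 43, 60, 71, 72, 82, 93, 94]

Fragments:
  8→9: 1 bp
  9→13: 4 bp
  13→27: 14 bp
  27→38: 11 bp
  38→43: 5 bp
  43→60: 17 bp
  60→71: 11 bp
  71→72: 1 bp
  72→82: 10 bp
  82→93: 11 bp
  93→94: 1 bp
  94→8 (wrap): 100-94+8 = 14 bp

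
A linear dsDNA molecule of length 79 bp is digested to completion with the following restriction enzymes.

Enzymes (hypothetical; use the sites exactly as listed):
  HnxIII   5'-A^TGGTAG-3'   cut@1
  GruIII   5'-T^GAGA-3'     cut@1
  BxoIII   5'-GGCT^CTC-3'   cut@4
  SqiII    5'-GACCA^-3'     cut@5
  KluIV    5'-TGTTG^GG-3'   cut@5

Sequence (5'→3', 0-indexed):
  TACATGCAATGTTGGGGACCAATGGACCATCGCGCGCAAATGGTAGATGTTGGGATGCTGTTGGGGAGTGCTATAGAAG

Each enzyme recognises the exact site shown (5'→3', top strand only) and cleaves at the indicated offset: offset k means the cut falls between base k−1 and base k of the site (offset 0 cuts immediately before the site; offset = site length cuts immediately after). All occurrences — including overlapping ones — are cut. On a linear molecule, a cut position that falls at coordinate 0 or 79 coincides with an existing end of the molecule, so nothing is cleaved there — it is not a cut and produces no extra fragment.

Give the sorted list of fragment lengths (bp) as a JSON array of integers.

[7,8,11,11,12,14,16]

Site scan:
  HnxIII ATGGTAG/1: at [39] ⇒ [40]
  GruIII (TGAGA, off=1): no sites
  BxoIII (GGCTCTC, off=4): no sites
  SqiII GACCA/5: at [16, 24] ⇒ [21, 29]
  KluIV TGTTGGG/5: at [9, 47, 58] ⇒ [14, 52, 63]

Pooled cuts: [14, 21, 29, 40, 52, 63]

Fragment lengths:
  [0,14): 14 bp
  [14,21): 7 bp
  [21,29): 8 bp
  [29,40): 11 bp
  [40,52): 12 bp
  [52,63): 11 bp
  [63,79): 16 bp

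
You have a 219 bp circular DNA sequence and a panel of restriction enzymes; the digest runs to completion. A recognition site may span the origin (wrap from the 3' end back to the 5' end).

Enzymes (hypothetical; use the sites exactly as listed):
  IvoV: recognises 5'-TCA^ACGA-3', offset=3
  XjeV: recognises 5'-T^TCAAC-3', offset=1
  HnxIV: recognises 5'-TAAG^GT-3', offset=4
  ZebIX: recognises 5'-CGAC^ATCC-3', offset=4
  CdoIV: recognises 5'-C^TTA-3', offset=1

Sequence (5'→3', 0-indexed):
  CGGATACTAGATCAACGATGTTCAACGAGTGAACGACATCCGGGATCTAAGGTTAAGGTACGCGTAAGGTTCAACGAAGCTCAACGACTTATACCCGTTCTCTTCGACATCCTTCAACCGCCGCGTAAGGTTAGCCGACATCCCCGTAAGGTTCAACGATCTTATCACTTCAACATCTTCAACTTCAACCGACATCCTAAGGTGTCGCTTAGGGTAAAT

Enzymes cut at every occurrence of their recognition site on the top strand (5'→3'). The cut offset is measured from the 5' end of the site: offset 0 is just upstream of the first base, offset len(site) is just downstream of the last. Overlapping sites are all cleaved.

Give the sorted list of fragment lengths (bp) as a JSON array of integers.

Site scan:
  IvoV (TCAACGA, off=3): starts [11, 21, 70, 80, 152] → cuts [14, 24, 73, 83, 155]
  XjeV (TTCAAC, off=1): starts [20, 69, 112, 151, 168, 177, 183] → cuts [21, 70, 113, 152, 169, 178, 184]
  HnxIV (TAAGGT, off=4): starts [47, 53, 64, 125, 146, 197] → cuts [51, 57, 68, 129, 150, 201]
  ZebIX (CGACATCC, off=4): starts [33, 104, 135, 189] → cuts [37, 108, 139, 193]
  CdoIV (CTTA, off=1): starts [87, 160, 207] → cuts [88, 161, 208]

All cut coordinates (distinct, sorted): [14, 21, 24, 37, 51, 57, 68, 70, 73, 83, 88, 108, 113, 129, 139, 150, 152, 155, 161, 169, 178, 184, 193, 201, 208]

Fragment lengths:
  14→21: 7 bp
  21→24: 3 bp
  24→37: 13 bp
  37→51: 14 bp
  51→57: 6 bp
  57→68: 11 bp
  68→70: 2 bp
  70→73: 3 bp
  73→83: 10 bp
  83→88: 5 bp
  88→108: 20 bp
  108→113: 5 bp
  113→129: 16 bp
  129→139: 10 bp
  139→150: 11 bp
  150→152: 2 bp
  152→155: 3 bp
  155→161: 6 bp
  161→169: 8 bp
  169→178: 9 bp
  178→184: 6 bp
  184→193: 9 bp
  193→201: 8 bp
  201→208: 7 bp
  208→14 (wrap): 219-208+14 = 25 bp

[2,2,3,3,3,5,5,6,6,6,7,7,8,8,9,9,10,10,11,11,13,14,16,20,25]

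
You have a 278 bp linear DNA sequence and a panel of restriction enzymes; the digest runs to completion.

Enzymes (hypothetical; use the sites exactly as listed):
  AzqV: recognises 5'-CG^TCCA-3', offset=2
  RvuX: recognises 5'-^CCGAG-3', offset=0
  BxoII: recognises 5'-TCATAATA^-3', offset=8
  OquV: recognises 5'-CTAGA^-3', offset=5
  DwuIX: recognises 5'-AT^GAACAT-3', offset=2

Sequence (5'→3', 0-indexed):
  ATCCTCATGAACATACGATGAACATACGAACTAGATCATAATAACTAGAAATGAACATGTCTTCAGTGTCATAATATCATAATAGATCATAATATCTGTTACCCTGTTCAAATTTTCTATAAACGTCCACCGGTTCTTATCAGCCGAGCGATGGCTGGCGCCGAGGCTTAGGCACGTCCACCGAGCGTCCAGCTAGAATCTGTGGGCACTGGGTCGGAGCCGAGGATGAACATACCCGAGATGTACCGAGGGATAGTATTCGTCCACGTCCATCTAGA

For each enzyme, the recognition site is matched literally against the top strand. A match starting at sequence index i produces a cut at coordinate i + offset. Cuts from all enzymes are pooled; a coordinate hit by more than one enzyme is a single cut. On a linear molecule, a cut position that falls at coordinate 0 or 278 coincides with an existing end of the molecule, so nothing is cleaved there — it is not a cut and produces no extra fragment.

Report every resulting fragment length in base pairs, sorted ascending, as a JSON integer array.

Per-enzyme occurrences:
  AzqV (CGTCCA, off=2): starts [123, 174, 185, 260, 266] → cuts [125, 176, 187, 262, 268]
  RvuX (CCGAG, off=0): starts [143, 160, 180, 219, 235, 245] → cuts [143, 160, 180, 219, 235, 245]
  BxoII (TCATAATA, off=8): starts [35, 68, 76, 86] → cuts [43, 76, 84, 94]
  OquV (CTAGA, off=5): starts [30, 44, 192, 273] → cuts [35, 49, 197] (position 278 is a terminus of the linear molecule — no cut)
  DwuIX (ATGAACAT, off=2): starts [6, 17, 50, 225] → cuts [8, 19, 52, 227]

Pooled cuts: [8, 19, 35, 43, 49, 52, 76, 84, 94, 125, 143, 160, 176, 180, 187, 197, 219, 227, 235, 245, 262, 268]

Fragments:
  [0,8): 8 bp
  [8,19): 11 bp
  [19,35): 16 bp
  [35,43): 8 bp
  [43,49): 6 bp
  [49,52): 3 bp
  [52,76): 24 bp
  [76,84): 8 bp
  [84,94): 10 bp
  [94,125): 31 bp
  [125,143): 18 bp
  [143,160): 17 bp
  [160,176): 16 bp
  [176,180): 4 bp
  [180,187): 7 bp
  [187,197): 10 bp
  [197,219): 22 bp
  [219,227): 8 bp
  [227,235): 8 bp
  [235,245): 10 bp
  [245,262): 17 bp
  [262,268): 6 bp
  [268,278): 10 bp

[3,4,6,6,7,8,8,8,8,8,10,10,10,10,11,16,16,17,17,18,22,24,31]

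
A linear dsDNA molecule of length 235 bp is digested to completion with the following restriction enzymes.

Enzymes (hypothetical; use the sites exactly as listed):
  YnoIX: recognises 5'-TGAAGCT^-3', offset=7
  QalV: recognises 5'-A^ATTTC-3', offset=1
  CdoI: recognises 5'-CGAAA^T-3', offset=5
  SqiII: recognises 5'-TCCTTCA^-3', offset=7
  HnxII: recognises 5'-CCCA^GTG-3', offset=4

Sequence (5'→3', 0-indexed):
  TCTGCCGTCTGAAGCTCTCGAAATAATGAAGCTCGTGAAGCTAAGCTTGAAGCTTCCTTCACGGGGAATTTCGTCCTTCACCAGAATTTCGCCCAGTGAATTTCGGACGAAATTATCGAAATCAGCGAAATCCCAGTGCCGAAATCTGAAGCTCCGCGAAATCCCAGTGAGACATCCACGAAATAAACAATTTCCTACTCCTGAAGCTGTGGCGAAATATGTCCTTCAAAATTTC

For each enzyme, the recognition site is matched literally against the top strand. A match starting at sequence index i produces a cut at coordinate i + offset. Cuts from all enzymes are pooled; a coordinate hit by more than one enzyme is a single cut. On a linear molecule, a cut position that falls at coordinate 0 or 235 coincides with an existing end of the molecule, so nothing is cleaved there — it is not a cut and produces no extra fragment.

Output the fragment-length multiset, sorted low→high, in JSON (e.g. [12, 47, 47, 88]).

[2,4,5,5,5,5,6,6,7,7,8,9,9,9,9,9,9,10,10,11,12,13,13,16,17,19]

Scan for sites:
  YnoIX (TGAAGCT, off=7): starts [9, 26, 35, 47, 146, 201] → cuts [16, 33, 42, 54, 153, 208]
  QalV (AATTTC, off=1): starts [66, 84, 98, 188, 229] → cuts [67, 85, 99, 189, 230]
  CdoI (CGAAAT, off=5): starts [18, 107, 116, 125, 139, 156, 178, 212] → cuts [23, 112, 121, 130, 144, 161, 183, 217]
  SqiII (TCCTTCA, off=7): starts [54, 73, 221] → cuts [61, 80, 228]
  HnxII (CCCAGTG, off=4): starts [91, 131, 162] → cuts [95, 135, 166]

Pooled cuts: [16, 23, 33, 42, 54, 61, 67, 80, 85, 95, 99, 112, 121, 130, 135, 144, 153, 161, 166, 183, 189, 208, 217, 228, 230]

Fragments:
  [0,16): 16 bp
  [16,23): 7 bp
  [23,33): 10 bp
  [33,42): 9 bp
  [42,54): 12 bp
  [54,61): 7 bp
  [61,67): 6 bp
  [67,80): 13 bp
  [80,85): 5 bp
  [85,95): 10 bp
  [95,99): 4 bp
  [99,112): 13 bp
  [112,121): 9 bp
  [121,130): 9 bp
  [130,135): 5 bp
  [135,144): 9 bp
  [144,153): 9 bp
  [153,161): 8 bp
  [161,166): 5 bp
  [166,183): 17 bp
  [183,189): 6 bp
  [189,208): 19 bp
  [208,217): 9 bp
  [217,228): 11 bp
  [228,230): 2 bp
  [230,235): 5 bp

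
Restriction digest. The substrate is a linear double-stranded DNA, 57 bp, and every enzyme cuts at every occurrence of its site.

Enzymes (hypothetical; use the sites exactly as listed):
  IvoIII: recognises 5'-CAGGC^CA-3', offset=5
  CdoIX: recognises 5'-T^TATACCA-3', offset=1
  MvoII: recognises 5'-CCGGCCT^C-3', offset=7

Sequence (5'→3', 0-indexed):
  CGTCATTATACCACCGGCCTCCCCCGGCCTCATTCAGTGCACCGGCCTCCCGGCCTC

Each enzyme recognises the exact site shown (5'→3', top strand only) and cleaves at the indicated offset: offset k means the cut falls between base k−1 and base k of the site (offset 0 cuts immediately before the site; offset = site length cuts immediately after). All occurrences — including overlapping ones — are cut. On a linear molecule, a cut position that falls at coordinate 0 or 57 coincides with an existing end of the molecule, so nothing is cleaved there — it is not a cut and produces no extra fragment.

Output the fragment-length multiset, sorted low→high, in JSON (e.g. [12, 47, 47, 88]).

Per-enzyme occurrences:
  IvoIII (CAGGCCA, off=5): no sites
  CdoIX (TTATACCA, off=1): starts [5] → cuts [6]
  MvoII (CCGGCCTC, off=7): starts [13, 23, 41, 49] → cuts [20, 30, 48, 56]

All cut coordinates (distinct, sorted): [6, 20, 30, 48, 56]

Fragment lengths:
  [0,6): 6 bp
  [6,20): 14 bp
  [20,30): 10 bp
  [30,48): 18 bp
  [48,56): 8 bp
  [56,57): 1 bp

[1,6,8,10,14,18]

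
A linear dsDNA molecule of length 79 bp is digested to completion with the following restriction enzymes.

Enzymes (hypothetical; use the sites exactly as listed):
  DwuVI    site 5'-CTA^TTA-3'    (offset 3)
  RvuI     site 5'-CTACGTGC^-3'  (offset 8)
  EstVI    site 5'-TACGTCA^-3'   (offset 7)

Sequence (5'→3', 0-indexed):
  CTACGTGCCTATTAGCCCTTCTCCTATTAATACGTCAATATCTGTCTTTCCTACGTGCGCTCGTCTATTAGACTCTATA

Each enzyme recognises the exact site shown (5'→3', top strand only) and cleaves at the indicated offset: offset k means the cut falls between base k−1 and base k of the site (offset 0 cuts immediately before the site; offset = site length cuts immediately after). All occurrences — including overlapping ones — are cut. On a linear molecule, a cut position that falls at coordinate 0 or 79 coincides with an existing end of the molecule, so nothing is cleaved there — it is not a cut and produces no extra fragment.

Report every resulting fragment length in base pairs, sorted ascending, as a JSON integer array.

Scan for sites:
  DwuVI CTATTA/3: at [8, 23, 64] ⇒ [11, 26, 67]
  RvuI CTACGTGC/8: at [0, 50] ⇒ [8, 58]
  EstVI TACGTCA/7: at [30] ⇒ [37]

All cut coordinates (distinct, sorted): [8, 11, 26, 37, 58, 67]

Fragment lengths:
  [0,8): 8 bp
  [8,11): 3 bp
  [11,26): 15 bp
  [26,37): 11 bp
  [37,58): 21 bp
  [58,67): 9 bp
  [67,79): 12 bp

[3,8,9,11,12,15,21]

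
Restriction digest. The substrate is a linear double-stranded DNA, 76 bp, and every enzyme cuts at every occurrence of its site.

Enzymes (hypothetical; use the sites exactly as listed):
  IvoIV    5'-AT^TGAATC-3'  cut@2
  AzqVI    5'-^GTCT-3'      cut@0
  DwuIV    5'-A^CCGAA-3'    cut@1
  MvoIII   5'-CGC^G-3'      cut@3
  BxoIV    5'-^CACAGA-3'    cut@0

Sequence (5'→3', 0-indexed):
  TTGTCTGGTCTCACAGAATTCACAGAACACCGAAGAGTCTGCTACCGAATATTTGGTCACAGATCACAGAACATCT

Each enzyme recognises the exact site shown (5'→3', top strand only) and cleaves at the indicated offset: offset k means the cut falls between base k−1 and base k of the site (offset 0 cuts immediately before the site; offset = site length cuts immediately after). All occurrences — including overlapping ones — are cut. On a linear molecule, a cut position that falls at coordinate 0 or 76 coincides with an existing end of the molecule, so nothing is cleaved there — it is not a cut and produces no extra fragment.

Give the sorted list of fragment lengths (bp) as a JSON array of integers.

[2,4,5,7,7,8,9,9,12,13]

Per-enzyme occurrences:
  IvoIV (ATTGAATC, off=2): no sites
  AzqVI GTCT/0: at [2, 7, 36] ⇒ [2, 7, 36]
  DwuIV ACCGAA/1: at [28, 43] ⇒ [29, 44]
  MvoIII (CGCG, off=3): no sites
  BxoIV CACAGA/0: at [11, 20, 57, 64] ⇒ [11, 20, 57, 64]

Pooled cuts: [2, 7, 11, 20, 29, 36, 44, 57, 64]

Fragments:
  [0,2): 2 bp
  [2,7): 5 bp
  [7,11): 4 bp
  [11,20): 9 bp
  [20,29): 9 bp
  [29,36): 7 bp
  [36,44): 8 bp
  [44,57): 13 bp
  [57,64): 7 bp
  [64,76): 12 bp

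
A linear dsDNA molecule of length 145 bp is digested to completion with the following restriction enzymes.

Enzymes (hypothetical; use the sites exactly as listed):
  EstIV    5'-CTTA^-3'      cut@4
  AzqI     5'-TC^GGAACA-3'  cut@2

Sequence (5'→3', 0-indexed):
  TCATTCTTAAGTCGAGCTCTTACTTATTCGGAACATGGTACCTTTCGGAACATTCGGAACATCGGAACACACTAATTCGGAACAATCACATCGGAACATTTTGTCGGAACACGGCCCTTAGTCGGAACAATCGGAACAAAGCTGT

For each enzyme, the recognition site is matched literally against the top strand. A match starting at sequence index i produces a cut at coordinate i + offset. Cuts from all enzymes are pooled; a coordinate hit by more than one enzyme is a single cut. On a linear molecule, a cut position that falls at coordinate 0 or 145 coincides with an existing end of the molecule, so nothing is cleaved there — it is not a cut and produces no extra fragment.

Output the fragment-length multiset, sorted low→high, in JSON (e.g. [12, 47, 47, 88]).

[3,3,4,8,9,9,9,13,13,13,14,15,15,17]

Per-enzyme occurrences:
  EstIV (CTTA, off=4): starts [5, 18, 22, 116] → cuts [9, 22, 26, 120]
  AzqI (TCGGAACA, off=2): starts [27, 44, 53, 61, 76, 90, 103, 121, 130] → cuts [29, 46, 55, 63, 78, 92, 105, 123, 132]

Pooled cuts: [9, 22, 26, 29, 46, 55, 63, 78, 92, 105, 120, 123, 132]

Fragments:
  [0,9): 9 bp
  [9,22): 13 bp
  [22,26): 4 bp
  [26,29): 3 bp
  [29,46): 17 bp
  [46,55): 9 bp
  [55,63): 8 bp
  [63,78): 15 bp
  [78,92): 14 bp
  [92,105): 13 bp
  [105,120): 15 bp
  [120,123): 3 bp
  [123,132): 9 bp
  [132,145): 13 bp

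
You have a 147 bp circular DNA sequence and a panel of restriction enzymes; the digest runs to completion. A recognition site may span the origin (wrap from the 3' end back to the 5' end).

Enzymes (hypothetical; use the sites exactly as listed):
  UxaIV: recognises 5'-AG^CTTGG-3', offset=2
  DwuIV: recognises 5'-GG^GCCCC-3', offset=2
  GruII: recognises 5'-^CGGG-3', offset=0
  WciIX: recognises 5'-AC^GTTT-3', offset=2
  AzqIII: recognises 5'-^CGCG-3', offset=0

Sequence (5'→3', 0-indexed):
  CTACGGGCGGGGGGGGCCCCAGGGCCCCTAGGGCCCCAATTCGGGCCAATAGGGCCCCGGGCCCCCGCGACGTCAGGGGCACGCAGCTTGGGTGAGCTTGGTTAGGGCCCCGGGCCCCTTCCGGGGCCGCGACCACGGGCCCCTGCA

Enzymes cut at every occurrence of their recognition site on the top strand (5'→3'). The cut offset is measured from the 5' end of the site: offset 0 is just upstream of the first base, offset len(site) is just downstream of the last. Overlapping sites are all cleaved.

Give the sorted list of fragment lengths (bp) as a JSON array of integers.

[3,3,3,4,4,4,5,6,8,8,8,8,9,9,10,10,12,12,21]

Scan for sites:
  UxaIV (AGCTTGG, off=2): starts [84, 94] → cuts [86, 96]
  DwuIV (GGGCCCC, off=2): starts [13, 21, 30, 51, 58, 104, 111, 136] → cuts [15, 23, 32, 53, 60, 106, 113, 138]
  GruII (CGGG, off=0): starts [3, 7, 41, 57, 110, 121, 135] → cuts [3, 7, 41, 57, 110, 121, 135]
  WciIX (ACGTTT, off=2): no sites
  AzqIII (CGCG, off=0): starts [65, 127] → cuts [65, 127]

All cut coordinates (distinct, sorted): [3, 7, 15, 23, 32, 41, 53, 57, 60, 65, 86, 96, 106, 110, 113, 121, 127, 135, 138]

Fragments:
  3→7: 4 bp
  7→15: 8 bp
  15→23: 8 bp
  23→32: 9 bp
  32→41: 9 bp
  41→53: 12 bp
  53→57: 4 bp
  57→60: 3 bp
  60→65: 5 bp
  65→86: 21 bp
  86→96: 10 bp
  96→106: 10 bp
  106→110: 4 bp
  110→113: 3 bp
  113→121: 8 bp
  121→127: 6 bp
  127→135: 8 bp
  135→138: 3 bp
  138→3 (wrap): 147-138+3 = 12 bp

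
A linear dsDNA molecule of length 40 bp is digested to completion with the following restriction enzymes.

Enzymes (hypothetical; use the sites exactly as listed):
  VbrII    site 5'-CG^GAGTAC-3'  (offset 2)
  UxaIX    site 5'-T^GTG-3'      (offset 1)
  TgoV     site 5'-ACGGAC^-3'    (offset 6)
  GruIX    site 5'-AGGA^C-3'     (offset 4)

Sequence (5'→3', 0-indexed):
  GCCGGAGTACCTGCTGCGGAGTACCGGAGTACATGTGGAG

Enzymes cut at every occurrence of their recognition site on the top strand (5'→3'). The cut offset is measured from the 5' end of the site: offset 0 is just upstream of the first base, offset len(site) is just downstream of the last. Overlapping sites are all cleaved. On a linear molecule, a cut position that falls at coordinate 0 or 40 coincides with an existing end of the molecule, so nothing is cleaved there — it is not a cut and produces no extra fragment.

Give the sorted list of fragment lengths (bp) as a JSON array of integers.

[4,6,8,8,14]

Site scan:
  VbrII CGGAGTAC/2: at [2, 16, 24] ⇒ [4, 18, 26]
  UxaIX TGTG/1: at [33] ⇒ [34]
  TgoV (ACGGAC, off=6): no sites
  GruIX (AGGAC, off=4): no sites

All cut coordinates (distinct, sorted): [4, 18, 26, 34]

Fragments:
  [0,4): 4 bp
  [4,18): 14 bp
  [18,26): 8 bp
  [26,34): 8 bp
  [34,40): 6 bp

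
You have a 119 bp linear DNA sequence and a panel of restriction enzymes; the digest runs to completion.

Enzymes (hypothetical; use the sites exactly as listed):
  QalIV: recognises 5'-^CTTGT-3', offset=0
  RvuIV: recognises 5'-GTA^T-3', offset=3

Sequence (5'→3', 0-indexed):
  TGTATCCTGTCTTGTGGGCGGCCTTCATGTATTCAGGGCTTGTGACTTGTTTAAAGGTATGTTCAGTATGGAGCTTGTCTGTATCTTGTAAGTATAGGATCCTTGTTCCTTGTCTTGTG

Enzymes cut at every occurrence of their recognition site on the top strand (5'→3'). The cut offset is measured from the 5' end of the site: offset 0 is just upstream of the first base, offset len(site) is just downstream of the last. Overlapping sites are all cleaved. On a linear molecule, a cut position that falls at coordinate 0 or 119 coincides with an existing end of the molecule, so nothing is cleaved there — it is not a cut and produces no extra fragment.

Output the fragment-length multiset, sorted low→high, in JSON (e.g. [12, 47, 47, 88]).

Per-enzyme occurrences:
  QalIV CTTGT/0: at [10, 38, 45, 73, 84, 101, 108, 113] ⇒ [10, 38, 45, 73, 84, 101, 108, 113]
  RvuIV GTAT/3: at [1, 28, 56, 65, 80, 91] ⇒ [4, 31, 59, 68, 83, 94]

All cut coordinates (distinct, sorted): [4, 10, 31, 38, 45, 59, 68, 73, 83, 84, 94, 101, 108, 113]

Fragments:
  [0,4): 4 bp
  [4,10): 6 bp
  [10,31): 21 bp
  [31,38): 7 bp
  [38,45): 7 bp
  [45,59): 14 bp
  [59,68): 9 bp
  [68,73): 5 bp
  [73,83): 10 bp
  [83,84): 1 bp
  [84,94): 10 bp
  [94,101): 7 bp
  [101,108): 7 bp
  [108,113): 5 bp
  [113,119): 6 bp

[1,4,5,5,6,6,7,7,7,7,9,10,10,14,21]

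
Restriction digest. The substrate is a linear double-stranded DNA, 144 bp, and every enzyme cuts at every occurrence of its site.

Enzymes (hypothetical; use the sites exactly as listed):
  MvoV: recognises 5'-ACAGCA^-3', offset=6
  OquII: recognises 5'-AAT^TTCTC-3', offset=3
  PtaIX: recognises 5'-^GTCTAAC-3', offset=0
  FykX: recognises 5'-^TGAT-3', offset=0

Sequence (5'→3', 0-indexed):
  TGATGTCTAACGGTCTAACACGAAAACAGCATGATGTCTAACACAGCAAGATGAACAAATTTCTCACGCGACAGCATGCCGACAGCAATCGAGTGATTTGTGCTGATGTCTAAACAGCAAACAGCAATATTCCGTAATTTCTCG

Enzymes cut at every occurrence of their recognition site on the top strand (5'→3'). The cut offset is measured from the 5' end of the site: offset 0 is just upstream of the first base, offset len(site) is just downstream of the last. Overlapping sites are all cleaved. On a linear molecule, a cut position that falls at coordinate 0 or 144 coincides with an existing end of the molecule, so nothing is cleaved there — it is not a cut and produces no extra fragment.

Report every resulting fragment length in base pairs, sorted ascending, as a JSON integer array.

Scan for sites:
  MvoV (ACAGCA, off=6): starts [25, 42, 70, 81, 113, 120] → cuts [31, 48, 76, 87, 119, 126]
  OquII (AATTTCTC, off=3): starts [57, 135] → cuts [60, 138]
  PtaIX (GTCTAAC, off=0): starts [4, 12, 35] → cuts [4, 12, 35]
  FykX (TGAT, off=0): starts [0, 31, 93, 103] → cuts [31, 93, 103] (position 0 is a terminus of the linear molecule — no cut)

Pooled cuts: [4, 12, 31, 35, 48, 60, 76, 87, 93, 103, 119, 126, 138]

Fragments:
  [0,4): 4 bp
  [4,12): 8 bp
  [12,31): 19 bp
  [31,35): 4 bp
  [35,48): 13 bp
  [48,60): 12 bp
  [60,76): 16 bp
  [76,87): 11 bp
  [87,93): 6 bp
  [93,103): 10 bp
  [103,119): 16 bp
  [119,126): 7 bp
  [126,138): 12 bp
  [138,144): 6 bp

[4,4,6,6,7,8,10,11,12,12,13,16,16,19]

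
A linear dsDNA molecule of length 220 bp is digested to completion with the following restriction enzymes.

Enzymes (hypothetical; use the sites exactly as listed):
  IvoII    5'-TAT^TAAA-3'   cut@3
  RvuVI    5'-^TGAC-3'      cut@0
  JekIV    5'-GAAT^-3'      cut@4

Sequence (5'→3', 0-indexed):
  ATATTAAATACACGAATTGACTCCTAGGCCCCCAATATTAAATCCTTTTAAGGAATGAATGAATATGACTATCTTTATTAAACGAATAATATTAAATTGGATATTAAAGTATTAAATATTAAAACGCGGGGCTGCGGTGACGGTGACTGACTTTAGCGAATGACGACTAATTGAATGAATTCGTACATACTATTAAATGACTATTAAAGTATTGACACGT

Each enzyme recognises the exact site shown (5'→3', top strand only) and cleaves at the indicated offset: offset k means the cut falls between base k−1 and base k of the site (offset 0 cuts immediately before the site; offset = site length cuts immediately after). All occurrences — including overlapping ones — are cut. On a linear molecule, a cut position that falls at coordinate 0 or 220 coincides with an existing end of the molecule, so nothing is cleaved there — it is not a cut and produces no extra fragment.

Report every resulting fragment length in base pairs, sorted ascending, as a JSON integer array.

[1,1,4,4,4,4,4,4,5,6,7,7,8,8,8,9,12,13,13,13,13,15,18,18,21]

Per-enzyme occurrences:
  IvoII TATTAAA/3: at [1, 35, 75, 89, 101, 109, 116, 190, 201] ⇒ [4, 38, 78, 92, 104, 112, 119, 193, 204]
  RvuVI TGAC/0: at [17, 65, 137, 143, 147, 160, 197, 212] ⇒ [17, 65, 137, 143, 147, 160, 197, 212]
  JekIV GAAT/4: at [13, 52, 56, 60, 83, 157, 172, 176] ⇒ [17, 56, 60, 64, 87, 161, 176, 180]

Pooled cuts: [4, 17, 38, 56, 60, 64, 65, 78, 87, 92, 104, 112, 119, 137, 143, 147, 160, 161, 176, 180, 193, 197, 204, 212]

Fragments:
  [0,4): 4 bp
  [4,17): 13 bp
  [17,38): 21 bp
  [38,56): 18 bp
  [56,60): 4 bp
  [60,64): 4 bp
  [64,65): 1 bp
  [65,78): 13 bp
  [78,87): 9 bp
  [87,92): 5 bp
  [92,104): 12 bp
  [104,112): 8 bp
  [112,119): 7 bp
  [119,137): 18 bp
  [137,143): 6 bp
  [143,147): 4 bp
  [147,160): 13 bp
  [160,161): 1 bp
  [161,176): 15 bp
  [176,180): 4 bp
  [180,193): 13 bp
  [193,197): 4 bp
  [197,204): 7 bp
  [204,212): 8 bp
  [212,220): 8 bp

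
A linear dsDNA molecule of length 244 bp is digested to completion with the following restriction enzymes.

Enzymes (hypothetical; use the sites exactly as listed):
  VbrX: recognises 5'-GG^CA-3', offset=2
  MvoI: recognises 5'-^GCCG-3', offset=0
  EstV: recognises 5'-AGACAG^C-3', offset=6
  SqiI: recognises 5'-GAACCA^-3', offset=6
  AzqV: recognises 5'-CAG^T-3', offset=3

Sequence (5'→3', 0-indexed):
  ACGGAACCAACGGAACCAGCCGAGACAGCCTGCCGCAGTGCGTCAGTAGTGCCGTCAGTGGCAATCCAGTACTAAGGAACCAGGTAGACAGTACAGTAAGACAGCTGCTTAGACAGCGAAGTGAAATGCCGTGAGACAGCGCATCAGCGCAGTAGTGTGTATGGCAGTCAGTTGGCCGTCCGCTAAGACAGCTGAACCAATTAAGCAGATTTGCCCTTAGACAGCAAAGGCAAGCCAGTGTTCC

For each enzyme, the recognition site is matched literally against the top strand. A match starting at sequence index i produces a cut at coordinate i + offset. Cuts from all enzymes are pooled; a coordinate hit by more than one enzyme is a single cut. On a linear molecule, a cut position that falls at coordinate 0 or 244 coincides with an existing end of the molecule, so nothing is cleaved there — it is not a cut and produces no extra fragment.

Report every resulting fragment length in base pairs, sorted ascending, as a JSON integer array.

Site scan:
  VbrX (GGCA, off=2): starts [59, 162, 228] → cuts [61, 164, 230]
  MvoI (GCCG, off=0): starts [18, 31, 50, 127, 174] → cuts [18, 31, 50, 127, 174]
  EstV (AGACAGC, off=6): starts [22, 98, 110, 133, 185, 218] → cuts [28, 104, 116, 139, 191, 224]
  SqiI (GAACCA, off=6): starts [3, 12, 76, 193] → cuts [9, 18, 82, 199]
  AzqV (CAGT, off=3): starts [35, 43, 55, 66, 88, 93, 149, 164, 168, 235] → cuts [38, 46, 58, 69, 91, 96, 152, 167, 171, 238]

Pooled cuts: [9, 18, 28, 31, 38, 46, 50, 58, 61, 69, 82, 91, 96, 104, 116, 127, 139, 152, 164, 167, 171, 174, 191, 199, 224, 230, 238]

Fragment lengths:
  [0,9): 9 bp
  [9,18): 9 bp
  [18,28): 10 bp
  [28,31): 3 bp
  [31,38): 7 bp
  [38,46): 8 bp
  [46,50): 4 bp
  [50,58): 8 bp
  [58,61): 3 bp
  [61,69): 8 bp
  [69,82): 13 bp
  [82,91): 9 bp
  [91,96): 5 bp
  [96,104): 8 bp
  [104,116): 12 bp
  [116,127): 11 bp
  [127,139): 12 bp
  [139,152): 13 bp
  [152,164): 12 bp
  [164,167): 3 bp
  [167,171): 4 bp
  [171,174): 3 bp
  [174,191): 17 bp
  [191,199): 8 bp
  [199,224): 25 bp
  [224,230): 6 bp
  [230,238): 8 bp
  [238,244): 6 bp

[3,3,3,3,4,4,5,6,6,7,8,8,8,8,8,8,9,9,9,10,11,12,12,12,13,13,17,25]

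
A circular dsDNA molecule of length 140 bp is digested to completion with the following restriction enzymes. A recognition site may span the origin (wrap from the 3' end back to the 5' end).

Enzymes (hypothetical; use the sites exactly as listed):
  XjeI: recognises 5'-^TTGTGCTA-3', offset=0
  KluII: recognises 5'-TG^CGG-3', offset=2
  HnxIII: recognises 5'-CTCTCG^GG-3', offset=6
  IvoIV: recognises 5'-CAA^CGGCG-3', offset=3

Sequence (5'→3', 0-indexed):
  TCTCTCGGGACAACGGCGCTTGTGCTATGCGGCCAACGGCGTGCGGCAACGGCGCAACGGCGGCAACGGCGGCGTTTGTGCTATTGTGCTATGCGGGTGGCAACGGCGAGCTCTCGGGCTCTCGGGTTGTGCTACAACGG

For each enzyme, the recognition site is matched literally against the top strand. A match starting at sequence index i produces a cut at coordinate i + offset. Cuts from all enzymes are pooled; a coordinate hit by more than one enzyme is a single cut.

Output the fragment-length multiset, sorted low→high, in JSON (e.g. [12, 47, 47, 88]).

Per-enzyme occurrences:
  XjeI TTGTGCTA/0: at [19, 75, 83, 126] ⇒ [19, 75, 83, 126]
  KluII TGCGG/2: at [27, 41, 91] ⇒ [29, 43, 93]
  HnxIII CTCTCGGG/6: at [1, 110, 118] ⇒ [7, 116, 124]
  IvoIV CAACGGCG/3: at [10, 33, 46, 54, 63, 100] ⇒ [13, 36, 49, 57, 66, 103]

All cut coordinates (distinct, sorted): [7, 13, 19, 29, 36, 43, 49, 57, 66, 75, 83, 93, 103, 116, 124, 126]

Fragments:
  7→13: 6 bp
  13→19: 6 bp
  19→29: 10 bp
  29→36: 7 bp
  36→43: 7 bp
  43→49: 6 bp
  49→57: 8 bp
  57→66: 9 bp
  66→75: 9 bp
  75→83: 8 bp
  83→93: 10 bp
  93→103: 10 bp
  103→116: 13 bp
  116→124: 8 bp
  124→126: 2 bp
  126→7 (wrap): 140-126+7 = 21 bp

[2,6,6,6,7,7,8,8,8,9,9,10,10,10,13,21]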